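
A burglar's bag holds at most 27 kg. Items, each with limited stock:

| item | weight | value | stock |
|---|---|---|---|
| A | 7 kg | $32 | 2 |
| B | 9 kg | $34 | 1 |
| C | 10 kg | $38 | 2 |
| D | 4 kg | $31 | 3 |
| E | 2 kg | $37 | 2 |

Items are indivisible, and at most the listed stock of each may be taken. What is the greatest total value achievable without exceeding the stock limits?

$205

Best selections within weight 27 and stock limits:
- 1×C + 3×D + 2×E: weight 26, value 205
- 1×B + 3×D + 2×E: weight 25, value 201
Best: $205.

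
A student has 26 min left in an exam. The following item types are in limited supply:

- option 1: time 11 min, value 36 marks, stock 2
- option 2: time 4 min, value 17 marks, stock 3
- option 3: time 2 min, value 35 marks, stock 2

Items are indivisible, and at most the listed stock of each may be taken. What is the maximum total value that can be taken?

Top feasible selections:
- 2×option 1 + 2×option 3: time 26, value 142
- 1×option 1 + 2×option 2 + 2×option 3: time 23, value 140
Best: 142 marks.

142 marks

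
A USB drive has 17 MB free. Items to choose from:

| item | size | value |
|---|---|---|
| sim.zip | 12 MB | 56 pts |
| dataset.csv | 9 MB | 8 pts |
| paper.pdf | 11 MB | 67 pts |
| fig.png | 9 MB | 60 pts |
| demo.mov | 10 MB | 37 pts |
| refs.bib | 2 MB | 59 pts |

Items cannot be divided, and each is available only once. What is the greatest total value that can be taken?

126 pts

Check high-value combinations within 17 MB:
- paper.pdf+refs.bib: size 11+2=13, value 67+59=126
- fig.png+refs.bib: size 9+2=11, value 60+59=119
- sim.zip+refs.bib: size 12+2=14, value 56+59=115
Best: 126 pts.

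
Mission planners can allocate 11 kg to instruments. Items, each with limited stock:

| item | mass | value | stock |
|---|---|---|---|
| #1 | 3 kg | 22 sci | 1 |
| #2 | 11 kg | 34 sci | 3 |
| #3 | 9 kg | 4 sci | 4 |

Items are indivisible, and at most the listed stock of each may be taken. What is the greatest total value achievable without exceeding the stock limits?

Best selections within mass 11 and stock limits:
- 1×#2: mass 11, value 34
- 1×#1: mass 3, value 22
- 1×#3: mass 9, value 4
Best: 34 sci.

34 sci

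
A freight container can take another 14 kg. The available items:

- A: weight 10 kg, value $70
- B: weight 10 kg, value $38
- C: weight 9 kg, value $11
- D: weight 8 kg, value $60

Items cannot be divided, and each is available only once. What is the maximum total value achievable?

Check high-value combinations within 14 kg:
- A: weight 10, value 70
- D: weight 8, value 60
- B: weight 10, value 38
- C: weight 9, value 11
Best: $70.

$70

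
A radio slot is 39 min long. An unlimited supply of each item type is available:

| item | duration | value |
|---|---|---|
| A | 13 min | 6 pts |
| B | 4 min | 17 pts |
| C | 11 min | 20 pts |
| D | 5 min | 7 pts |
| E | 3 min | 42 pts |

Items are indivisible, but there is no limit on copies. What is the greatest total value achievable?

546 pts

Best value-per-unit is E at 42/3, and filling with it alone uses duration 13×3=39. No mix of the others beats 13×42 = 546.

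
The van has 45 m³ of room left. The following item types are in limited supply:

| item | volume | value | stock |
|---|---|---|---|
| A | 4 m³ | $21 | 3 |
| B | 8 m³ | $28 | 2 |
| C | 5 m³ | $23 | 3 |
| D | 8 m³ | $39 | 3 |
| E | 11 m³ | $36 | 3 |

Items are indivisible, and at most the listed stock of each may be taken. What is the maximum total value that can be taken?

Top feasible selections:
- 3×A + 3×C + 2×D: volume 43, value 210
- 2×A + 1×B + 1×C + 3×D: volume 45, value 210
Best: $210.

$210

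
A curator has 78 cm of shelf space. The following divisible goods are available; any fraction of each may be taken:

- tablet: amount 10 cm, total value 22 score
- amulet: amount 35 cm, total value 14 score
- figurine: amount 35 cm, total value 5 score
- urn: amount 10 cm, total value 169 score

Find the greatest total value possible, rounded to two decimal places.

208.29

Take in order of value per unit:
- urn (169/10 per unit): all 10 → value 169, running total 169.00
- tablet (22/10 per unit): all 10 → value 22, running total 191.00
- amulet (14/35 per unit): all 35 → value 14, running total 205.00
- figurine (5/35 per unit): 23 of 35 → value 23×5/35 = 3.2857, running total 208.29
Total 208.29.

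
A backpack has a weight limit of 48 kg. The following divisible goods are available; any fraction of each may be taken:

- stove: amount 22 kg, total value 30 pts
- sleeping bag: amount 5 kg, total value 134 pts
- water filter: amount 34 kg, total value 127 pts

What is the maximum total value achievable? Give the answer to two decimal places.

273.27

Take in order of value per unit:
- sleeping bag (134/5 per unit): all 5 → value 134, running total 134.00
- water filter (127/34 per unit): all 34 → value 127, running total 261.00
- stove (30/22 per unit): 9 of 22 → value 9×30/22 = 12.2727, running total 273.27
Total 273.27.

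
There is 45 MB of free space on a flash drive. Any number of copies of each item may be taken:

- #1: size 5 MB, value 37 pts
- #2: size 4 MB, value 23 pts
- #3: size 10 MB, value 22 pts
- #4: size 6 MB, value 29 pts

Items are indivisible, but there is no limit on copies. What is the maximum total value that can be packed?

333 pts

Best value-per-unit is #1 at 37/5, and filling with it alone uses size 9×5=45. No mix of the others beats 9×37 = 333.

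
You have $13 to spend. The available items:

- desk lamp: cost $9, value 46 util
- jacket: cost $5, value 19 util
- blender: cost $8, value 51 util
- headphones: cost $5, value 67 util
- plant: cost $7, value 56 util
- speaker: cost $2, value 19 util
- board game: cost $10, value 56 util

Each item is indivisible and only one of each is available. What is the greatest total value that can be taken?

123 util

Check high-value combinations within $13:
- headphones+plant: cost 5+7=12, value 67+56=123
- blender+headphones: cost 8+5=13, value 51+67=118
- jacket+headphones+speaker: cost 5+5+2=12, value 19+67+19=105
Best: 123 util.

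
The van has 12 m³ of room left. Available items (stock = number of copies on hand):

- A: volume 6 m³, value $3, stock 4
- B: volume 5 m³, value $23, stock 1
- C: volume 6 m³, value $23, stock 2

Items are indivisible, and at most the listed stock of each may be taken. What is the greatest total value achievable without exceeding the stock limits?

$46

Best selections within volume 12 and stock limits:
- 1×B + 1×C: volume 11, value 46
- 2×C: volume 12, value 46
- 1×A + 1×B: volume 11, value 26
- 1×A + 1×C: volume 12, value 26
Best: $46.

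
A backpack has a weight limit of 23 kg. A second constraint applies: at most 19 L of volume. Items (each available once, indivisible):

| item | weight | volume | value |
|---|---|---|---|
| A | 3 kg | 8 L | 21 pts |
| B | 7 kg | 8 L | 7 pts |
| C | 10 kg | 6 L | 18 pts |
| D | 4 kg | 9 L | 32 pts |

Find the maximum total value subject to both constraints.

Feasible sets respecting both limits:
- A+D: weight 7, volume 17, value 53
- C+D: weight 14, volume 15, value 50
- A+C: weight 13, volume 14, value 39
Best: 53 pts.

53 pts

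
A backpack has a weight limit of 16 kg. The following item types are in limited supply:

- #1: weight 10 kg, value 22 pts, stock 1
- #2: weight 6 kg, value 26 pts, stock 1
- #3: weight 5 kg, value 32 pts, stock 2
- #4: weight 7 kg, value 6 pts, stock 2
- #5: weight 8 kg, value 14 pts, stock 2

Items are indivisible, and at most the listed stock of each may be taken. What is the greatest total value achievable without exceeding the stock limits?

90 pts

Best selections within weight 16 and stock limits:
- 1×#2 + 2×#3: weight 16, value 90
- 2×#3: weight 10, value 64
- 1×#2 + 1×#3: weight 11, value 58
Best: 90 pts.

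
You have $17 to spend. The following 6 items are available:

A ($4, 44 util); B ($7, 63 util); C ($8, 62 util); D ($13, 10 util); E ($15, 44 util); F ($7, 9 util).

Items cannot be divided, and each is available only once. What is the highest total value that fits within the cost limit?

125 util

Check high-value combinations within $17:
- B+C: cost 7+8=15, value 63+62=125
- A+B: cost 4+7=11, value 44+63=107
- A+C: cost 4+8=12, value 44+62=106
- B+F: cost 7+7=14, value 63+9=72
Best: 125 util.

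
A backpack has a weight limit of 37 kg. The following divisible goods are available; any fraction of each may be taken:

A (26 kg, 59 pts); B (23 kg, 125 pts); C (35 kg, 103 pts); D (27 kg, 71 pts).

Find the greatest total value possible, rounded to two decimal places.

Take in order of value per unit:
- B (125/23 per unit): all 23 → value 125, running total 125.00
- C (103/35 per unit): 14 of 35 → value 14×103/35 = 41.2000, running total 166.20
Total 166.20.

166.20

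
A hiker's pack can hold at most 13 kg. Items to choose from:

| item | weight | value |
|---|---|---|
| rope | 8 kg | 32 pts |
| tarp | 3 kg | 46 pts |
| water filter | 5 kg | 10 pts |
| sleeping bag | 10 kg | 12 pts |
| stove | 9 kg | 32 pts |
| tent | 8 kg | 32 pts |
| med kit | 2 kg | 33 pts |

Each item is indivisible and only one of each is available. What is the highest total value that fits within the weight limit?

Check high-value combinations within 13 kg:
- rope+tarp+med kit: weight 8+3+2=13, value 32+46+33=111
- tarp+tent+med kit: weight 3+8+2=13, value 46+32+33=111
- tarp+water filter+med kit: weight 3+5+2=10, value 46+10+33=89
Best: 111 pts.

111 pts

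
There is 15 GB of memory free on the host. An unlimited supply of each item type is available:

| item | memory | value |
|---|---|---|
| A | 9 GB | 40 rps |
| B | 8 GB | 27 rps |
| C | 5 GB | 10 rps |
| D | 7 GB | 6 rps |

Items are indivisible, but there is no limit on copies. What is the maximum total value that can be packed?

50 rps

Best value-per-unit is A at 40/9; filling with it alone gives 1×40 = 40.
Optimal mix: 1×A + 1×C → memory 14, value 50.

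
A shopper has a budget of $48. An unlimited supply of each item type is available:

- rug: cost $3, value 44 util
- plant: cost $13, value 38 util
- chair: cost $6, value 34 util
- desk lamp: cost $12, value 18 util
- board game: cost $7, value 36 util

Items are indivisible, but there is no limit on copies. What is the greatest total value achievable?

Best value-per-unit is rug at 44/3, and filling with it alone uses cost 16×3=48. No mix of the others beats 16×44 = 704.

704 util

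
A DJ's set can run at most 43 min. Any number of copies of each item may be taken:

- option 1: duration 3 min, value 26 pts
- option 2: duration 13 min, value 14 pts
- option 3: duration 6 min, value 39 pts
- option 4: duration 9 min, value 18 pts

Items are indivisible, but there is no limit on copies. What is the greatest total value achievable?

Best value-per-unit is option 1 at 26/3, and filling with it alone uses duration 14×3=42. No mix of the others beats 14×26 = 364.

364 pts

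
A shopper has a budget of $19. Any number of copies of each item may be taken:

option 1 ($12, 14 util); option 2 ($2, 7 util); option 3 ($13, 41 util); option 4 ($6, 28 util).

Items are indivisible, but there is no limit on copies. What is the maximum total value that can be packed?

84 util

Best value-per-unit is option 4 at 28/6, and filling with it alone uses cost 3×6=18. No mix of the others beats 3×28 = 84.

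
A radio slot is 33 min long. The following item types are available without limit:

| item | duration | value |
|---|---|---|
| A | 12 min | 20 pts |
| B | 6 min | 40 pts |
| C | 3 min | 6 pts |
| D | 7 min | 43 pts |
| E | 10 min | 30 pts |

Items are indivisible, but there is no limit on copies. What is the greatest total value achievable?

Best value-per-unit is B at 40/6; filling with it alone gives 5×40 = 200.
Optimal mix: 2×B + 3×D → duration 33, value 209.

209 pts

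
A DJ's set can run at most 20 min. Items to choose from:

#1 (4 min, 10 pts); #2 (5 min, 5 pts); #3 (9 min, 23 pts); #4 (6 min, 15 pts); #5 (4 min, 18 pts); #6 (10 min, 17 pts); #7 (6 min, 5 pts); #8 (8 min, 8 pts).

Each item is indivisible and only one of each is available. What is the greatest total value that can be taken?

56 pts

Check high-value combinations within 20 min:
- #3+#4+#5: duration 9+6+4=19, value 23+15+18=56
- #1+#3+#5: duration 4+9+4=17, value 10+23+18=51
- #4+#5+#6: duration 6+4+10=20, value 15+18+17=50
- #1+#3+#4: duration 4+9+6=19, value 10+23+15=48
- #1+#2+#4+#5: duration 4+5+6+4=19, value 10+5+15+18=48
Best: 56 pts.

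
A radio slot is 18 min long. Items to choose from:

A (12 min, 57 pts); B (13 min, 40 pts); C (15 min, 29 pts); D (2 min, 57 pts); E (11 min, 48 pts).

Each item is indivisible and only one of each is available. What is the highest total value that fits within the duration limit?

This is a 0/1 knapsack; check combinations near the capacity.
- A+D: duration 12+2=14, value 57+57=114
- D+E: duration 2+11=13, value 57+48=105
- B+D: duration 13+2=15, value 40+57=97
- C+D: duration 15+2=17, value 29+57=86
Best: 114 pts.

114 pts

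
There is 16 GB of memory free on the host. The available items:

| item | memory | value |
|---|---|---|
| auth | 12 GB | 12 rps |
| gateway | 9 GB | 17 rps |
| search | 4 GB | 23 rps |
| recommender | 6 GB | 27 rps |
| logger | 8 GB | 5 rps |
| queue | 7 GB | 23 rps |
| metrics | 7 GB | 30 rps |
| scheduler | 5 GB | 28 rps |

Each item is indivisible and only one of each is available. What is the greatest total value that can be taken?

81 rps

Check high-value combinations within 16 GB:
- search+metrics+scheduler: memory 4+7+5=16, value 23+30+28=81
- search+recommender+scheduler: memory 4+6+5=15, value 23+27+28=78
- search+queue+scheduler: memory 4+7+5=16, value 23+23+28=74
- metrics+scheduler: memory 7+5=12, value 30+28=58
Best: 81 rps.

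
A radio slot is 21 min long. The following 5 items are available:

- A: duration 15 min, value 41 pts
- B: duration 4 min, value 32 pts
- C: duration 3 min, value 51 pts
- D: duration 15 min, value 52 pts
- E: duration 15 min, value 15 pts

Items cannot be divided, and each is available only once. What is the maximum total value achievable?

Check high-value combinations within 21 min:
- C+D: duration 3+15=18, value 51+52=103
- A+C: duration 15+3=18, value 41+51=92
- B+D: duration 4+15=19, value 32+52=84
- B+C: duration 4+3=7, value 32+51=83
- A+B: duration 15+4=19, value 41+32=73
Best: 103 pts.

103 pts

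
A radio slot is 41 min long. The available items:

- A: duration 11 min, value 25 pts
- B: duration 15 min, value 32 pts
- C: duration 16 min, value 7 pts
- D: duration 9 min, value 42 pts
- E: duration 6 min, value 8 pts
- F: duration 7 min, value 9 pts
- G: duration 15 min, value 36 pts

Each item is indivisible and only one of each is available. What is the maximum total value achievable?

Check high-value combinations within 41 min:
- A+D+E+G: duration 11+9+6+15=41, value 25+42+8+36=111
- B+D+G: duration 15+9+15=39, value 32+42+36=110
- A+B+D+E: duration 11+15+9+6=41, value 25+32+42+8=107
- A+D+G: duration 11+9+15=35, value 25+42+36=103
Best: 111 pts.

111 pts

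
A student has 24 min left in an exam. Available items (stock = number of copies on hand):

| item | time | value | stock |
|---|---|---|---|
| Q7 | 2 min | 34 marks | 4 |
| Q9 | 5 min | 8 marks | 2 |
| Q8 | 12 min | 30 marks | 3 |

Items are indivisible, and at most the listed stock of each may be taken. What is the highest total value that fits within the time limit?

166 marks

Best selections within time 24 and stock limits:
- 4×Q7 + 1×Q8: time 20, value 166
- 4×Q7 + 2×Q9: time 18, value 152
- 4×Q7 + 1×Q9: time 13, value 144
- 3×Q7 + 1×Q9 + 1×Q8: time 23, value 140
Best: 166 marks.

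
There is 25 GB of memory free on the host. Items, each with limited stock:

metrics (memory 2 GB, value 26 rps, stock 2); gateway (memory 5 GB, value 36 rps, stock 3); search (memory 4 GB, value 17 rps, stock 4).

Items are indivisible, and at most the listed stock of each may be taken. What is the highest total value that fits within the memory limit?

Best selections within memory 25 and stock limits:
- 2×metrics + 3×gateway + 1×search: memory 23, value 177
- 1×metrics + 3×gateway + 2×search: memory 25, value 168
Best: 177 rps.

177 rps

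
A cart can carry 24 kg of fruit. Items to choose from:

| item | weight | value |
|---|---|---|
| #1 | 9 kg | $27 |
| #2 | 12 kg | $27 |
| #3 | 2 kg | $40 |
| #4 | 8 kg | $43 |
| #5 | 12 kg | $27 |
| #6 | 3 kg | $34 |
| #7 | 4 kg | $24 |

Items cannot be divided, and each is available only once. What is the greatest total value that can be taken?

$144

Check high-value combinations within 24 kg:
- #1+#3+#4+#6: weight 9+2+8+3=22, value 27+40+43+34=144
- #3+#4+#6+#7: weight 2+8+3+4=17, value 40+43+34+24=141
- #1+#3+#4+#7: weight 9+2+8+4=23, value 27+40+43+24=134
Best: $144.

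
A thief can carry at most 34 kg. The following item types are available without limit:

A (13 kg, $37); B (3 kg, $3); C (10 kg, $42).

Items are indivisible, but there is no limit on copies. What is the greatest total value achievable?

$129

Best value-per-unit is C at 42/10; filling with it alone gives 3×42 = 126.
Optimal mix: 1×B + 3×C → weight 33, value 129.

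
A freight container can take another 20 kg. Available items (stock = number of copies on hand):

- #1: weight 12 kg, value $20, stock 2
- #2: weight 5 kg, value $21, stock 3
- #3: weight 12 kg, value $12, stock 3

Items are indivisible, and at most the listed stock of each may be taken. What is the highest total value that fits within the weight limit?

Top feasible selections:
- 3×#2: weight 15, value 63
- 2×#2: weight 10, value 42
- 1×#1 + 1×#2: weight 17, value 41
- 1×#2 + 1×#3: weight 17, value 33
Best: $63.

$63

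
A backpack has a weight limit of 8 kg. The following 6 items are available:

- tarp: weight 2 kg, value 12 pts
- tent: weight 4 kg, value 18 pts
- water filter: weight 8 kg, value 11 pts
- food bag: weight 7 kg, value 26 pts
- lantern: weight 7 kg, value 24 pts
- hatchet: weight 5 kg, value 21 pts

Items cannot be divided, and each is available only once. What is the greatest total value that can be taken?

33 pts

Check high-value combinations within 8 kg:
- tarp+hatchet: weight 2+5=7, value 12+21=33
- tarp+tent: weight 2+4=6, value 12+18=30
- food bag: weight 7, value 26
- lantern: weight 7, value 24
- hatchet: weight 5, value 21
Best: 33 pts.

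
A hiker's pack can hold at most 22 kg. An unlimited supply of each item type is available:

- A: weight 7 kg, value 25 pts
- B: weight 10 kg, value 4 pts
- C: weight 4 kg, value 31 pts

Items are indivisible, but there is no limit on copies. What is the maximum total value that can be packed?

Best value-per-unit is C at 31/4, and filling with it alone uses weight 5×4=20. No mix of the others beats 5×31 = 155.

155 pts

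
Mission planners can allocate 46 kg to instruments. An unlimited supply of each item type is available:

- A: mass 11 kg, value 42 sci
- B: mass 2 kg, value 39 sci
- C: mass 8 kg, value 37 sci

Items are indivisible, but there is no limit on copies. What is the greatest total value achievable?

897 sci

Best value-per-unit is B at 39/2, and filling with it alone uses mass 23×2=46. No mix of the others beats 23×39 = 897.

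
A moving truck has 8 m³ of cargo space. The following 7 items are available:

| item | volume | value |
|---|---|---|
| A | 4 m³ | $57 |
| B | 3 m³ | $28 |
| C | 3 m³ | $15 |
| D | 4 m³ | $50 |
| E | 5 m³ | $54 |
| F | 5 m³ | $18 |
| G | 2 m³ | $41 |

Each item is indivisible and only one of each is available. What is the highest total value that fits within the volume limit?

Check high-value combinations within 8 m³:
- A+D: volume 4+4=8, value 57+50=107
- A+G: volume 4+2=6, value 57+41=98
- E+G: volume 5+2=7, value 54+41=95
- D+G: volume 4+2=6, value 50+41=91
Best: $107.

$107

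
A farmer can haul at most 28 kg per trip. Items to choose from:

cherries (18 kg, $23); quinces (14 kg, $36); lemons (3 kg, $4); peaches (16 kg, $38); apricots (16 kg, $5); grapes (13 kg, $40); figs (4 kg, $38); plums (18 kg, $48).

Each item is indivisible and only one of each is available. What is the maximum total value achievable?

Check high-value combinations within 28 kg:
- lemons+figs+plums: weight 3+4+18=25, value 4+38+48=90
- figs+plums: weight 4+18=22, value 38+48=86
- lemons+grapes+figs: weight 3+13+4=20, value 4+40+38=82
- lemons+peaches+figs: weight 3+16+4=23, value 4+38+38=80
Best: $90.

$90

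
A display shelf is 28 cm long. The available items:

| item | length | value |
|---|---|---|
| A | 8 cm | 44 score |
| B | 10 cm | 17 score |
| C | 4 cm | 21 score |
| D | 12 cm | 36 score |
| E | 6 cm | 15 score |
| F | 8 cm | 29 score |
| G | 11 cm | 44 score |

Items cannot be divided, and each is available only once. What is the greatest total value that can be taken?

117 score

This is a 0/1 knapsack; check combinations near the capacity.
- A+F+G: length 8+8+11=27, value 44+29+44=117
- A+C+G: length 8+4+11=23, value 44+21+44=109
- A+C+E+F: length 8+4+6+8=26, value 44+21+15+29=109
Best: 117 score.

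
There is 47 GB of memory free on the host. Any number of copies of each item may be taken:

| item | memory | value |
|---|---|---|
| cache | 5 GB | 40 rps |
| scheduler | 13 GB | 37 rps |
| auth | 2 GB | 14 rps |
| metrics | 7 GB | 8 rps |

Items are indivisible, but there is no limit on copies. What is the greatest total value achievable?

374 rps

Best value-per-unit is cache at 40/5; filling with it alone gives 9×40 = 360.
Optimal mix: 9×cache + 1×auth → memory 47, value 374.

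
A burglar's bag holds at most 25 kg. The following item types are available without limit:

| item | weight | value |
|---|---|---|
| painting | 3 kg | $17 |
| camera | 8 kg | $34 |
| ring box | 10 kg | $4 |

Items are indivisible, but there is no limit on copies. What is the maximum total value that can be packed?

Best value-per-unit is painting at 17/3, and filling with it alone uses weight 8×3=24. No mix of the others beats 8×17 = 136.

$136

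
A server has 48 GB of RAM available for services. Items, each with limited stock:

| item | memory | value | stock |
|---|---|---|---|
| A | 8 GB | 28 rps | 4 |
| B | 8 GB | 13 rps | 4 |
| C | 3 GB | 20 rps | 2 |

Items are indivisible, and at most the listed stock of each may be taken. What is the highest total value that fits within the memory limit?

Top feasible selections:
- 4×A + 1×B + 2×C: memory 46, value 165
- 4×A + 2×C: memory 38, value 152
- 3×A + 2×B + 2×C: memory 46, value 150
Best: 165 rps.

165 rps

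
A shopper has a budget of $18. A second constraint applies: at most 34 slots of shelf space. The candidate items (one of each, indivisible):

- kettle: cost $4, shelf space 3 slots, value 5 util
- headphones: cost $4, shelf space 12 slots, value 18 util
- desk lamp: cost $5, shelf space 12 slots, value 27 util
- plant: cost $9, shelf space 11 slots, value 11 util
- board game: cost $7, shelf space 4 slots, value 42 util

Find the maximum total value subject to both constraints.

Feasible sets respecting both limits:
- headphones+desk lamp+board game: cost 16, shelf space 28, value 87
- kettle+desk lamp+board game: cost 16, shelf space 19, value 74
- desk lamp+board game: cost 12, shelf space 16, value 69
- kettle+headphones+board game: cost 15, shelf space 19, value 65
Best: 87 util.

87 util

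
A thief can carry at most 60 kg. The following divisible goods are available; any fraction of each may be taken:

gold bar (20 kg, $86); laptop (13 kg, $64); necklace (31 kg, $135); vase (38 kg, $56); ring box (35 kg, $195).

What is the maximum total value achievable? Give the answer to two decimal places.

Take in order of value per unit:
- ring box (195/35 per unit): all 35 → value 195, running total 195.00
- laptop (64/13 per unit): all 13 → value 64, running total 259.00
- necklace (135/31 per unit): 12 of 31 → value 12×135/31 = 52.2581, running total 311.26
Total 311.26.

311.26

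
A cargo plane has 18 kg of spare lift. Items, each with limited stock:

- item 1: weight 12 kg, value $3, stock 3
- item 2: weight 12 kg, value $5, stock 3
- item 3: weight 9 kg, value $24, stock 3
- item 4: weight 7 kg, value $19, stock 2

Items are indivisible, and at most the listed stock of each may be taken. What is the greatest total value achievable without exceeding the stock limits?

Best selections within weight 18 and stock limits:
- 2×item 3: weight 18, value 48
- 1×item 3 + 1×item 4: weight 16, value 43
Best: $48.

$48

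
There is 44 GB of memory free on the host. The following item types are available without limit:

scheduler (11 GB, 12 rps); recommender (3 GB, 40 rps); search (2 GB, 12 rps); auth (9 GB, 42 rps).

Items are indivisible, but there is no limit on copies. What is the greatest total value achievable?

Best value-per-unit is recommender at 40/3; filling with it alone gives 14×40 = 560.
Optimal mix: 14×recommender + 1×search → memory 44, value 572.

572 rps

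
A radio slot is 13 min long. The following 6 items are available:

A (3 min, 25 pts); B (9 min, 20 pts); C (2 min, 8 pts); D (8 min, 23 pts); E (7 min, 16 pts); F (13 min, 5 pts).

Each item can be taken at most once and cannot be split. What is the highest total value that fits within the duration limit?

56 pts

Check high-value combinations within 13 min:
- A+C+D: duration 3+2+8=13, value 25+8+23=56
- A+C+E: duration 3+2+7=12, value 25+8+16=49
- A+D: duration 3+8=11, value 25+23=48
- A+B: duration 3+9=12, value 25+20=45
Best: 56 pts.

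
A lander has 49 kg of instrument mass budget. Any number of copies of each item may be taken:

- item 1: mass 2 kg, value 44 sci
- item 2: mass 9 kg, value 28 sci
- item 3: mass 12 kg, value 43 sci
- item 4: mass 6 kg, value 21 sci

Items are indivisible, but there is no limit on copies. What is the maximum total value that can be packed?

Best value-per-unit is item 1 at 44/2, and filling with it alone uses mass 24×2=48. No mix of the others beats 24×44 = 1056.

1056 sci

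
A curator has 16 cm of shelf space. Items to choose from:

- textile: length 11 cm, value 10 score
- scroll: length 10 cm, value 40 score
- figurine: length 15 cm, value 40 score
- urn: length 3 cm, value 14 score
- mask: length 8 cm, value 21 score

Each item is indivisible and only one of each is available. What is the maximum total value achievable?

54 score

Check high-value combinations within 16 cm:
- scroll+urn: length 10+3=13, value 40+14=54
- scroll: length 10, value 40
- figurine: length 15, value 40
- urn+mask: length 3+8=11, value 14+21=35
Best: 54 score.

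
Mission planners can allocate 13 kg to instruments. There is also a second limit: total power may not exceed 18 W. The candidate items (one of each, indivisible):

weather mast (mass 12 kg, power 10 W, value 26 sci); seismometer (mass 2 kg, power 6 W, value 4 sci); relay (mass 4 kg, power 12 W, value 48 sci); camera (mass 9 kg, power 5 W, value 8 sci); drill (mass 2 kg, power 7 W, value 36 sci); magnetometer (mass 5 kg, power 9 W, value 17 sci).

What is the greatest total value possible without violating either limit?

Feasible sets respecting both limits:
- relay+camera: mass 13, power 17, value 56
- drill+magnetometer: mass 7, power 16, value 53
- seismometer+relay: mass 6, power 18, value 52
Best: 56 sci.

56 sci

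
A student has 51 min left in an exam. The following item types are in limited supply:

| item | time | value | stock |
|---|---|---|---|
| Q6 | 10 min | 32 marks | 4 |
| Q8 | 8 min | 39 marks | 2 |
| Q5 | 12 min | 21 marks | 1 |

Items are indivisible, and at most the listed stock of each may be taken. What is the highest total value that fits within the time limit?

174 marks

Top feasible selections:
- 3×Q6 + 2×Q8: time 46, value 174
- 4×Q6 + 1×Q8: time 48, value 167
- 2×Q6 + 2×Q8 + 1×Q5: time 48, value 163
Best: 174 marks.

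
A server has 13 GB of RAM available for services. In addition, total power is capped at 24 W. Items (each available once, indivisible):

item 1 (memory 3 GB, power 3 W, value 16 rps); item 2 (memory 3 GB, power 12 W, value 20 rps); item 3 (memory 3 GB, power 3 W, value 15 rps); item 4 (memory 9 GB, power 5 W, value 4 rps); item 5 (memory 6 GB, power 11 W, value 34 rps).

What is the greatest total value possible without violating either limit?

65 rps

Feasible sets respecting both limits:
- item 1+item 3+item 5: memory 12, power 17, value 65
- item 2+item 5: memory 9, power 23, value 54
- item 1+item 2+item 3: memory 9, power 18, value 51
- item 1+item 5: memory 9, power 14, value 50
Best: 65 rps.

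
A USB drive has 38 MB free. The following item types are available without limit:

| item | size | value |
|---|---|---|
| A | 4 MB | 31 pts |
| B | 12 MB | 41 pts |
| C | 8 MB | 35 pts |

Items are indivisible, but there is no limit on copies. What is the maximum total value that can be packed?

279 pts

Best value-per-unit is A at 31/4, and filling with it alone uses size 9×4=36. No mix of the others beats 9×31 = 279.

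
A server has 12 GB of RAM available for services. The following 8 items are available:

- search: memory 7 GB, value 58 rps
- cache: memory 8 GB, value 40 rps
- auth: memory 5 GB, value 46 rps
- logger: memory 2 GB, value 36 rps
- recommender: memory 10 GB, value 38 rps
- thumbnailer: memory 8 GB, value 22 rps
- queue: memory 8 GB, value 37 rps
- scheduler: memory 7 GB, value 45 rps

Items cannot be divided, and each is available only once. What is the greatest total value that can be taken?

104 rps

This is a 0/1 knapsack; check combinations near the capacity.
- search+auth: memory 7+5=12, value 58+46=104
- search+logger: memory 7+2=9, value 58+36=94
- auth+scheduler: memory 5+7=12, value 46+45=91
- auth+logger: memory 5+2=7, value 46+36=82
- logger+scheduler: memory 2+7=9, value 36+45=81
Best: 104 rps.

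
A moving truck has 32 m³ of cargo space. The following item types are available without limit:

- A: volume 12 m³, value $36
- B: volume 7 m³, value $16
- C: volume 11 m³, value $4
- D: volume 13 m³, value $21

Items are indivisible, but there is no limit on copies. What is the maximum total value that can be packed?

$88

Best value-per-unit is A at 36/12; filling with it alone gives 2×36 = 72.
Optimal mix: 2×A + 1×B → volume 31, value 88.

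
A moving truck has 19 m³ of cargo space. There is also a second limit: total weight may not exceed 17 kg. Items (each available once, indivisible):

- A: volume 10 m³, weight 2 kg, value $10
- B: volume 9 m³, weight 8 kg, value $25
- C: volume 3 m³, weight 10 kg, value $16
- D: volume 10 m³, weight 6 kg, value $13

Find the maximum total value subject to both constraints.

$38

Feasible sets respecting both limits:
- B+D: volume 19, weight 14, value 38
- A+B: volume 19, weight 10, value 35
- C+D: volume 13, weight 16, value 29
Best: $38.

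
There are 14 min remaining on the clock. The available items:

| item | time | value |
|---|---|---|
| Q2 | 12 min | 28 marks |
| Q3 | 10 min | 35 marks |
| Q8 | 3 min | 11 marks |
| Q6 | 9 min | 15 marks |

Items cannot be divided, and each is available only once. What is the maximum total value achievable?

46 marks

Check high-value combinations within 14 min:
- Q3+Q8: time 10+3=13, value 35+11=46
- Q3: time 10, value 35
- Q2: time 12, value 28
- Q8+Q6: time 3+9=12, value 11+15=26
- Q6: time 9, value 15
Best: 46 marks.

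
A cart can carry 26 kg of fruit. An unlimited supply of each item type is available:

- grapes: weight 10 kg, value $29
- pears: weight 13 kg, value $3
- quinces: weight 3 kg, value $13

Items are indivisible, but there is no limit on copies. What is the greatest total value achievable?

Best value-per-unit is quinces at 13/3, and filling with it alone uses weight 8×3=24. No mix of the others beats 8×13 = 104.

$104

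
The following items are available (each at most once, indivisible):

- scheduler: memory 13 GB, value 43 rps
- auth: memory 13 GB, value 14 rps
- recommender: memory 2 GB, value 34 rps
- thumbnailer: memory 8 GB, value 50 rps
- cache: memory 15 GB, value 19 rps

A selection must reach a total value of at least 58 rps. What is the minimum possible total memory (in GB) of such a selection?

10

Subsets with value ≥ 58, sorted by total memory:
- recommender+thumbnailer: memory 10, value 84
- scheduler+recommender: memory 15, value 77
- scheduler+thumbnailer: memory 21, value 93
- auth+thumbnailer: memory 21, value 64
Minimum memory: 10 GB.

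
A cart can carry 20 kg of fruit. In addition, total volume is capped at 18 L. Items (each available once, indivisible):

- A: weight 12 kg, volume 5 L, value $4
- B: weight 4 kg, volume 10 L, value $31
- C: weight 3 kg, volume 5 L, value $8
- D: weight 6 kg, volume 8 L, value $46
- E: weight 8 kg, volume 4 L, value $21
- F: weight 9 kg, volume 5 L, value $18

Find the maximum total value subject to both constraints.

Feasible sets respecting both limits:
- B+D: weight 10, volume 18, value 77
- C+D+E: weight 17, volume 17, value 75
- C+D+F: weight 18, volume 18, value 72
Best: $77.

$77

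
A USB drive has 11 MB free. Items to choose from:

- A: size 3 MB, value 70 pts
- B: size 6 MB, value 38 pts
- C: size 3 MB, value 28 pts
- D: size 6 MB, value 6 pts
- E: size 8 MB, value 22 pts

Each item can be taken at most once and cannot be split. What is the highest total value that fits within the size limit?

108 pts

Check high-value combinations within 11 MB:
- A+B: size 3+6=9, value 70+38=108
- A+C: size 3+3=6, value 70+28=98
- A+E: size 3+8=11, value 70+22=92
- A+D: size 3+6=9, value 70+6=76
- A: size 3, value 70
Best: 108 pts.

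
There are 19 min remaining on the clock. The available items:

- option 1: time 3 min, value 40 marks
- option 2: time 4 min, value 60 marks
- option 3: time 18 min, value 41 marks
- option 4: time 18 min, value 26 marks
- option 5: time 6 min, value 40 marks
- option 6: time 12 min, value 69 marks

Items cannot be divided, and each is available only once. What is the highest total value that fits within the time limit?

169 marks

Check high-value combinations within 19 min:
- option 1+option 2+option 6: time 3+4+12=19, value 40+60+69=169
- option 1+option 2+option 5: time 3+4+6=13, value 40+60+40=140
- option 2+option 6: time 4+12=16, value 60+69=129
- option 1+option 6: time 3+12=15, value 40+69=109
Best: 169 marks.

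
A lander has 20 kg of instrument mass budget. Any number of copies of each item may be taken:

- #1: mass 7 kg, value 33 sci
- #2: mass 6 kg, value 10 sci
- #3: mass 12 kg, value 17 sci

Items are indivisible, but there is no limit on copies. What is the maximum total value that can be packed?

Best value-per-unit is #1 at 33/7; filling with it alone gives 2×33 = 66.
Optimal mix: 2×#1 + 1×#2 → mass 20, value 76.

76 sci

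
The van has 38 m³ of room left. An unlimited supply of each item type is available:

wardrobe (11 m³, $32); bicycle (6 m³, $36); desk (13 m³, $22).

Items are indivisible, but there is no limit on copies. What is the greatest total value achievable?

$216

Best value-per-unit is bicycle at 36/6, and filling with it alone uses volume 6×6=36. No mix of the others beats 6×36 = 216.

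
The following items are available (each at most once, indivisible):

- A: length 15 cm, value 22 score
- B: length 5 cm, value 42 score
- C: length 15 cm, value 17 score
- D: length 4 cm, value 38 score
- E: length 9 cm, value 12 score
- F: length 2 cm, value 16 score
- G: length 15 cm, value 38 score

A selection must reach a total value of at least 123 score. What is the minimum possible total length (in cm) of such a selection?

Subsets with value ≥ 123, sorted by total length:
- B+D+F+G: length 26, value 134
- B+D+E+G: length 33, value 130
Minimum length: 26 cm.

26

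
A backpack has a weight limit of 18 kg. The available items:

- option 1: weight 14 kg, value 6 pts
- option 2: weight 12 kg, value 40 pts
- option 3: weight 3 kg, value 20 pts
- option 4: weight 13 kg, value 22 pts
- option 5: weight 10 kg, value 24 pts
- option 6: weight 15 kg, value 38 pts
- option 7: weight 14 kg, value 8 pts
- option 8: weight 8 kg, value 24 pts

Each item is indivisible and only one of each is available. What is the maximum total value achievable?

Check high-value combinations within 18 kg:
- option 2+option 3: weight 12+3=15, value 40+20=60
- option 3+option 6: weight 3+15=18, value 20+38=58
- option 5+option 8: weight 10+8=18, value 24+24=48
- option 3+option 8: weight 3+8=11, value 20+24=44
- option 3+option 5: weight 3+10=13, value 20+24=44
Best: 60 pts.

60 pts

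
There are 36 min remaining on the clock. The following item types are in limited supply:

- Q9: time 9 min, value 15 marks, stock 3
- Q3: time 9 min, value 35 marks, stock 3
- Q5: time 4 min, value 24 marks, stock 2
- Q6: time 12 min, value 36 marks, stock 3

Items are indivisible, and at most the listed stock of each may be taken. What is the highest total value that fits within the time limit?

153 marks

Best selections within time 36 and stock limits:
- 3×Q3 + 2×Q5: time 35, value 153
- 1×Q9 + 2×Q3 + 2×Q5: time 35, value 133
- 2×Q3 + 1×Q5 + 1×Q6: time 34, value 130
Best: 153 marks.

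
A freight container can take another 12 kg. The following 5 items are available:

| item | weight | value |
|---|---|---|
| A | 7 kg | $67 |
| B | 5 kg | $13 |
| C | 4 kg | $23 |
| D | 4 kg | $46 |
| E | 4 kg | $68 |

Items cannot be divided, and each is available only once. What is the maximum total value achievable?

Check high-value combinations within 12 kg:
- C+D+E: weight 4+4+4=12, value 23+46+68=137
- A+E: weight 7+4=11, value 67+68=135
- D+E: weight 4+4=8, value 46+68=114
Best: $137.

$137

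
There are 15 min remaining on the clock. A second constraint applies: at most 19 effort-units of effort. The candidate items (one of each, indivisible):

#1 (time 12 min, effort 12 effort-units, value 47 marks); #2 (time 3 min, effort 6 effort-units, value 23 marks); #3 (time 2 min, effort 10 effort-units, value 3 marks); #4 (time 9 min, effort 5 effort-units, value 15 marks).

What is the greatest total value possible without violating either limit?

70 marks

Feasible sets respecting both limits:
- #1+#2: time 15, effort 18, value 70
- #1: time 12, effort 12, value 47
- #2+#4: time 12, effort 11, value 38
Best: 70 marks.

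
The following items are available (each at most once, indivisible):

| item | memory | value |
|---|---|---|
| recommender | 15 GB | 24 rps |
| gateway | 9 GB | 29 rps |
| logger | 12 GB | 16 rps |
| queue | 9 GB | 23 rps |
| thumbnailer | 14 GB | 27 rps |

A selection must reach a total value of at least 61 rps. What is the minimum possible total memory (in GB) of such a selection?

Subsets with value ≥ 61, sorted by total memory:
- gateway+logger+queue: memory 30, value 68
- gateway+queue+thumbnailer: memory 32, value 79
- recommender+gateway+queue: memory 33, value 76
- gateway+logger+thumbnailer: memory 35, value 72
Minimum memory: 30 GB.

30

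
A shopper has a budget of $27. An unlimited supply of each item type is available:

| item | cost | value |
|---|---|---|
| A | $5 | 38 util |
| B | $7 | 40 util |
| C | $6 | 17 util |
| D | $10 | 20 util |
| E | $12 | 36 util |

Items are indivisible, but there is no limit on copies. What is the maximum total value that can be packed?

192 util

Best value-per-unit is A at 38/5; filling with it alone gives 5×38 = 190.
Optimal mix: 4×A + 1×B → cost 27, value 192.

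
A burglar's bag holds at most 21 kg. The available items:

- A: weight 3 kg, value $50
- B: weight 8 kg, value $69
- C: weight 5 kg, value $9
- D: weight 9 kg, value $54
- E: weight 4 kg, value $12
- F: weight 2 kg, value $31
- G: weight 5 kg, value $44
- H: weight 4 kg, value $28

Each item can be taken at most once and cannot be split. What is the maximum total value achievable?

This is a 0/1 knapsack; check combinations near the capacity.
- A+B+F+G: weight 3+8+2+5=18, value 50+69+31+44=194
- A+B+G+H: weight 3+8+5+4=20, value 50+69+44+28=191
- A+B+E+F+H: weight 3+8+4+2+4=21, value 50+69+12+31+28=190
- A+D+F+G: weight 3+9+2+5=19, value 50+54+31+44=179
- A+B+F+H: weight 3+8+2+4=17, value 50+69+31+28=178
Best: $194.

$194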